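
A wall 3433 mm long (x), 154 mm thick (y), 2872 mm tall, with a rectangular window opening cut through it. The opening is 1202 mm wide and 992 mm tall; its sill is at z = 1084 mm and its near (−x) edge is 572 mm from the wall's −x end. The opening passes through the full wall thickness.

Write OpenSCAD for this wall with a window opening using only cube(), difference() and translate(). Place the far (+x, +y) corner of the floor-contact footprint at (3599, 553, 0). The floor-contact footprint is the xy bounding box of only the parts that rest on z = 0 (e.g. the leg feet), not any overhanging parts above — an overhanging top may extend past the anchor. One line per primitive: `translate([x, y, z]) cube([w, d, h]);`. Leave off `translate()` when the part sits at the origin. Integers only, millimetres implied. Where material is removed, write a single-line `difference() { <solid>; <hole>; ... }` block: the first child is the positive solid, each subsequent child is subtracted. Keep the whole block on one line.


difference() { translate([166, 399, 0]) cube([3433, 154, 2872]); translate([738, 399, 1084]) cube([1202, 154, 992]); }


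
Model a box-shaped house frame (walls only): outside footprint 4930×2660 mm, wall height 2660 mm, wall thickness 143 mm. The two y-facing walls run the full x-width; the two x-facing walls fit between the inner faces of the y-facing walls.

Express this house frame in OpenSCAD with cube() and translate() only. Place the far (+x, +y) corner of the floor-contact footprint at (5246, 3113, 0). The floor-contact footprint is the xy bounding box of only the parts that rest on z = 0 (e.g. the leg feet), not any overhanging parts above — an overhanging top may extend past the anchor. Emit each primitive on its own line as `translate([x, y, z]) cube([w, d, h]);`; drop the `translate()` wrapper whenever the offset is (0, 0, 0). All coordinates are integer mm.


translate([316, 453, 0]) cube([4930, 143, 2660]);
translate([316, 2970, 0]) cube([4930, 143, 2660]);
translate([316, 596, 0]) cube([143, 2374, 2660]);
translate([5103, 596, 0]) cube([143, 2374, 2660]);


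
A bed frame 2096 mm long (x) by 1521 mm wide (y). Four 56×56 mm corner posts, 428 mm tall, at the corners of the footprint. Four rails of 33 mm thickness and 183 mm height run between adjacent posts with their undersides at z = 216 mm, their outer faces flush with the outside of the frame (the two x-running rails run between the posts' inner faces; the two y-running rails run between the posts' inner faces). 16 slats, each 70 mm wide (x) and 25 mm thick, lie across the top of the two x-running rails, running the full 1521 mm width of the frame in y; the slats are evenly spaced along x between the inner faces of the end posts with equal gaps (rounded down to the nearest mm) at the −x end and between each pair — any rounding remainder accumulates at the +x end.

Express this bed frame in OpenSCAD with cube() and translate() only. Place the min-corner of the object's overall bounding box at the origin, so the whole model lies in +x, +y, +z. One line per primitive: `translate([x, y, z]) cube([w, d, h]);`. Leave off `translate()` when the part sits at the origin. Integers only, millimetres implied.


cube([56, 56, 428]);
translate([0, 1465, 0]) cube([56, 56, 428]);
translate([2040, 0, 0]) cube([56, 56, 428]);
translate([2040, 1465, 0]) cube([56, 56, 428]);
translate([56, 0, 216]) cube([1984, 33, 183]);
translate([56, 1488, 216]) cube([1984, 33, 183]);
translate([0, 56, 216]) cube([33, 1409, 183]);
translate([2063, 56, 216]) cube([33, 1409, 183]);
translate([106, 0, 399]) cube([70, 1521, 25]);
translate([226, 0, 399]) cube([70, 1521, 25]);
translate([346, 0, 399]) cube([70, 1521, 25]);
translate([466, 0, 399]) cube([70, 1521, 25]);
translate([586, 0, 399]) cube([70, 1521, 25]);
translate([706, 0, 399]) cube([70, 1521, 25]);
translate([826, 0, 399]) cube([70, 1521, 25]);
translate([946, 0, 399]) cube([70, 1521, 25]);
translate([1066, 0, 399]) cube([70, 1521, 25]);
translate([1186, 0, 399]) cube([70, 1521, 25]);
translate([1306, 0, 399]) cube([70, 1521, 25]);
translate([1426, 0, 399]) cube([70, 1521, 25]);
translate([1546, 0, 399]) cube([70, 1521, 25]);
translate([1666, 0, 399]) cube([70, 1521, 25]);
translate([1786, 0, 399]) cube([70, 1521, 25]);
translate([1906, 0, 399]) cube([70, 1521, 25]);


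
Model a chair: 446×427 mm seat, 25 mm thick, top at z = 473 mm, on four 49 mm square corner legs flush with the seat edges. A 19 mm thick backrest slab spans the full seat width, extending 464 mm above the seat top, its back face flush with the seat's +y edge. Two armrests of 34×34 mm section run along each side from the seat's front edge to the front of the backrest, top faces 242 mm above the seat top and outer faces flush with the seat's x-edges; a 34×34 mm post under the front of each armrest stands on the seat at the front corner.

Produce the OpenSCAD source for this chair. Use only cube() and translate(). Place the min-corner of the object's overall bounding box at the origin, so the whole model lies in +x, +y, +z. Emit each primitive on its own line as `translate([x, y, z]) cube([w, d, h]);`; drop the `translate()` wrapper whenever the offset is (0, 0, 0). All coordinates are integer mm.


translate([0, 0, 448]) cube([446, 427, 25]);
cube([49, 49, 448]);
translate([397, 0, 0]) cube([49, 49, 448]);
translate([0, 378, 0]) cube([49, 49, 448]);
translate([397, 378, 0]) cube([49, 49, 448]);
translate([0, 408, 473]) cube([446, 19, 464]);
translate([0, 0, 681]) cube([34, 408, 34]);
translate([412, 0, 681]) cube([34, 408, 34]);
translate([0, 0, 473]) cube([34, 34, 208]);
translate([412, 0, 473]) cube([34, 34, 208]);


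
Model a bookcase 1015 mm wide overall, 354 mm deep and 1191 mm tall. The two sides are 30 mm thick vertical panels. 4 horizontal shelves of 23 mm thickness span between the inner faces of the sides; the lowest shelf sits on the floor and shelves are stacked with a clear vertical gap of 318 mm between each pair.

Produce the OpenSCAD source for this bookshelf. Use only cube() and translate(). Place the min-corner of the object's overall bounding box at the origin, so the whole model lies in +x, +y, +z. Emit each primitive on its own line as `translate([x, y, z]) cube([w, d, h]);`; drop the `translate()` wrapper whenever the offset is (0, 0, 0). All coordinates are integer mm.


cube([30, 354, 1191]);
translate([985, 0, 0]) cube([30, 354, 1191]);
translate([30, 0, 0]) cube([955, 354, 23]);
translate([30, 0, 341]) cube([955, 354, 23]);
translate([30, 0, 682]) cube([955, 354, 23]);
translate([30, 0, 1023]) cube([955, 354, 23]);


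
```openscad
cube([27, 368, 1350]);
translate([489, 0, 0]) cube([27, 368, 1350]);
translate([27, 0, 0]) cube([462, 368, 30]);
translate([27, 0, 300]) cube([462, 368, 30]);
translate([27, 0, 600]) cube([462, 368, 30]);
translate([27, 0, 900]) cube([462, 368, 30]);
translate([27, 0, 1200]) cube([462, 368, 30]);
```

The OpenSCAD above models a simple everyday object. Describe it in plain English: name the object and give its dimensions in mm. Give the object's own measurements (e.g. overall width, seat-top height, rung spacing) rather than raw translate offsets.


An open bookshelf. Two side panels, each 27 mm thick, 368 mm deep and 1350 mm tall, stand 516 mm apart (outside-to-outside). Between them sit 5 shelves, each 30 mm thick and 368 mm deep, spanning the full gap between the sides. The bottom shelf rests on the floor (its underside at z = 0) and the clear gap between one shelf's top and the next shelf's underside is 270 mm.


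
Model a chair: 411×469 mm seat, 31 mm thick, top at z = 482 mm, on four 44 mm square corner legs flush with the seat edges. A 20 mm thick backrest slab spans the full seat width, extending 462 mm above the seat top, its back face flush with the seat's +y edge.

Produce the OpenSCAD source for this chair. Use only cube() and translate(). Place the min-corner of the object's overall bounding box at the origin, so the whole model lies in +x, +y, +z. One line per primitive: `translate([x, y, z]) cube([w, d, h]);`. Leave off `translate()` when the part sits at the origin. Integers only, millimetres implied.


translate([0, 0, 451]) cube([411, 469, 31]);
cube([44, 44, 451]);
translate([367, 0, 0]) cube([44, 44, 451]);
translate([0, 425, 0]) cube([44, 44, 451]);
translate([367, 425, 0]) cube([44, 44, 451]);
translate([0, 449, 482]) cube([411, 20, 462]);


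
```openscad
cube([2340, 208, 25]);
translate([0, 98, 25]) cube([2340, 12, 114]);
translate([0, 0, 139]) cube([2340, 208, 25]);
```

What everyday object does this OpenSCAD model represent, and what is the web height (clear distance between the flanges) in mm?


An I-beam. The web height is 114 mm.

Two wide flanges with a thin centred web — an I-beam. Overall 164 mm minus two 25 mm flanges gives a web of 164 − 2·25 = 114 mm.


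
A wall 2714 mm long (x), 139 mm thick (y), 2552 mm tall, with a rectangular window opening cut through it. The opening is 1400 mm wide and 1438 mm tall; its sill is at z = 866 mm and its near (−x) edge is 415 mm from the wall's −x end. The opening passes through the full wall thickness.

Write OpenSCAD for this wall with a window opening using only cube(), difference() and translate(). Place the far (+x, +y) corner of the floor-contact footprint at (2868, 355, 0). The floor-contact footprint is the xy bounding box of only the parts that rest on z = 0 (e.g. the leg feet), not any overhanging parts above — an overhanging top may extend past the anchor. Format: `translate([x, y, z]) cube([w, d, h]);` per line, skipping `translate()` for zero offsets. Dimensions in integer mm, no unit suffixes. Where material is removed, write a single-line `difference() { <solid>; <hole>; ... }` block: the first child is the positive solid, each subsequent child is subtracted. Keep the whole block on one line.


difference() { translate([154, 216, 0]) cube([2714, 139, 2552]); translate([569, 216, 866]) cube([1400, 139, 1438]); }


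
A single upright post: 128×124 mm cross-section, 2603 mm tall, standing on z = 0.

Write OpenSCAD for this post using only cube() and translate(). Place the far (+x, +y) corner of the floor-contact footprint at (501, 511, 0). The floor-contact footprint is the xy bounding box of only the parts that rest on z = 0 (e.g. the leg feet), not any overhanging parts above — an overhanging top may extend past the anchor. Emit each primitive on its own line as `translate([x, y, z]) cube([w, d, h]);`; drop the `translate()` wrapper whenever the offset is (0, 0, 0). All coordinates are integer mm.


translate([373, 387, 0]) cube([128, 124, 2603]);


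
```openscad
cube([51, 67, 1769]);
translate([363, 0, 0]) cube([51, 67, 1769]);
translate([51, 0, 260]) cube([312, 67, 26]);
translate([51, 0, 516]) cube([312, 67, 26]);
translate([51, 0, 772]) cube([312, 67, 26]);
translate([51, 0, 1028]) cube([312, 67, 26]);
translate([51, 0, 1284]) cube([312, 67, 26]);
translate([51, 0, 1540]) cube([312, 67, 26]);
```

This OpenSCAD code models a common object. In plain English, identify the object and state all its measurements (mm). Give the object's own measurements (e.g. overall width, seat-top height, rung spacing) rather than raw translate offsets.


A straight ladder. Two 51×67 mm vertical rails, 1769 mm tall, stand 414 mm apart (outside-to-outside) with their front faces coplanar on the −y side. 6 rungs, each 67 mm deep and 26 mm tall, span between the inner faces of the rails, front faces flush with the rails. The lowest rung's underside is at z = 260 mm and rungs are spaced 256 mm apart (underside to underside).


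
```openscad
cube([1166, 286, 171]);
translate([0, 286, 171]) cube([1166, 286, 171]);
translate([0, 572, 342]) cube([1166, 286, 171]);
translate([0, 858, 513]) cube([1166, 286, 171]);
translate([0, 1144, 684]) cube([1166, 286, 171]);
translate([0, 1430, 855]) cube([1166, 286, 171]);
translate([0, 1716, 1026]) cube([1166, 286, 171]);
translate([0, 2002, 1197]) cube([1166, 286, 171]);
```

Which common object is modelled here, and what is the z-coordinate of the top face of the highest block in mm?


A staircase. The total rise is 1368 mm.

8 identical blocks, each offset up and back from the previous — a staircase. Each step is 171 mm tall and there are 8 of them, so the total rise is 8 × 171 = 1368 mm.


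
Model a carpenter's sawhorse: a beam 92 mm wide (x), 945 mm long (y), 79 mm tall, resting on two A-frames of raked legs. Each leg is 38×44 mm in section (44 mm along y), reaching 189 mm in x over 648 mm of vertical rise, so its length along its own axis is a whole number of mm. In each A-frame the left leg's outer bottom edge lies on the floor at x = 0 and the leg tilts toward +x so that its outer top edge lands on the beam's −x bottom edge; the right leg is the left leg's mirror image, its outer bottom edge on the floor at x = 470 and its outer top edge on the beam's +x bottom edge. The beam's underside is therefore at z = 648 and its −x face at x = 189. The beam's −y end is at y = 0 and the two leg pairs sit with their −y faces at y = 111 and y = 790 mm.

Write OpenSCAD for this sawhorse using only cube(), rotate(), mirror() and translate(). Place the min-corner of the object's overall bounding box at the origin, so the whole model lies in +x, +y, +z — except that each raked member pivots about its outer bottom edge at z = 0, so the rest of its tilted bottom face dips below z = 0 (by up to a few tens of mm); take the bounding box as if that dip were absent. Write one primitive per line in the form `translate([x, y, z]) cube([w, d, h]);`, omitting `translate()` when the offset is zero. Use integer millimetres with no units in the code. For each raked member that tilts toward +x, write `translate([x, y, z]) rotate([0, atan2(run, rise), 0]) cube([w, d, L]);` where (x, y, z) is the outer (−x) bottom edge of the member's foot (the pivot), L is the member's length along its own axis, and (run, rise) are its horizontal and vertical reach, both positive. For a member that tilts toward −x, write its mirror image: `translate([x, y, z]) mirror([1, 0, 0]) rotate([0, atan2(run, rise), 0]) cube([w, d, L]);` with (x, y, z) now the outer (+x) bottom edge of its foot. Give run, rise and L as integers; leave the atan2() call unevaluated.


// leg length = √(189² + 648²) = 675
// right-leg outer foot x = 2·189 + 92 = 470
// beam min-corner = (189, 0, 648)
translate([189, 0, 648]) cube([92, 945, 79]);
translate([0, 111, 0]) rotate([0, atan2(189, 648), 0]) cube([38, 44, 675]);
translate([470, 111, 0]) mirror([1, 0, 0]) rotate([0, atan2(189, 648), 0]) cube([38, 44, 675]);
translate([0, 790, 0]) rotate([0, atan2(189, 648), 0]) cube([38, 44, 675]);
translate([470, 790, 0]) mirror([1, 0, 0]) rotate([0, atan2(189, 648), 0]) cube([38, 44, 675]);


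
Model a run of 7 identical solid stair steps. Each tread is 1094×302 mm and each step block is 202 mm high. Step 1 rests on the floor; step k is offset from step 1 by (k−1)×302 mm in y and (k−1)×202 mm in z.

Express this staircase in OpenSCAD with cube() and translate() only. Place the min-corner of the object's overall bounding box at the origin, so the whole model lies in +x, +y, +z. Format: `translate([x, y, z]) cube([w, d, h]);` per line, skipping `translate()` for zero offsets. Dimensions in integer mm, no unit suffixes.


cube([1094, 302, 202]);
translate([0, 302, 202]) cube([1094, 302, 202]);
translate([0, 604, 404]) cube([1094, 302, 202]);
translate([0, 906, 606]) cube([1094, 302, 202]);
translate([0, 1208, 808]) cube([1094, 302, 202]);
translate([0, 1510, 1010]) cube([1094, 302, 202]);
translate([0, 1812, 1212]) cube([1094, 302, 202]);


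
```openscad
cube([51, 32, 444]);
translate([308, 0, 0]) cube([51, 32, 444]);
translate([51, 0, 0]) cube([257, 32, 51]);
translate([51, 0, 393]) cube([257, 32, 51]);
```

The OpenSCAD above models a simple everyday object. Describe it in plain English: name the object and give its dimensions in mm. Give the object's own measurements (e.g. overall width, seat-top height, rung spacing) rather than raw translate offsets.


A rectangular picture frame lying in the x–z plane (depth along y). The opening is 257 mm wide (x) by 342 mm tall (z), surrounded by a border 51 mm wide on all four sides. The frame is 32 mm deep and is made of two full-height vertical stiles with two horizontal rails fitted between them.


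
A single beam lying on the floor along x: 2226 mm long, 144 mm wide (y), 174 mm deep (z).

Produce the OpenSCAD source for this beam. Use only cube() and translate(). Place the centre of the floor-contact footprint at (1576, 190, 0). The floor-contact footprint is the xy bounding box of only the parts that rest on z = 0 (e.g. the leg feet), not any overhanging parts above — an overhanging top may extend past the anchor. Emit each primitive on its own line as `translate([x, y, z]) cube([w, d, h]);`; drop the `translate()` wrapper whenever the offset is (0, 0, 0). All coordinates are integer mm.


translate([463, 118, 0]) cube([2226, 144, 174]);


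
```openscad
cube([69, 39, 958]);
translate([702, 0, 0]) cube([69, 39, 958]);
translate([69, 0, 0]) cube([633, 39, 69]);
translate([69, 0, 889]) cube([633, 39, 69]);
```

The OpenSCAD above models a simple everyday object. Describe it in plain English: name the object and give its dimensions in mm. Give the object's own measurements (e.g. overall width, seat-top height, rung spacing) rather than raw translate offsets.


A rectangular picture frame lying in the x–z plane (depth along y). The opening is 633 mm wide (x) by 820 mm tall (z), surrounded by a border 69 mm wide on all four sides. The frame is 39 mm deep and is made of two full-height vertical stiles with two horizontal rails fitted between them.


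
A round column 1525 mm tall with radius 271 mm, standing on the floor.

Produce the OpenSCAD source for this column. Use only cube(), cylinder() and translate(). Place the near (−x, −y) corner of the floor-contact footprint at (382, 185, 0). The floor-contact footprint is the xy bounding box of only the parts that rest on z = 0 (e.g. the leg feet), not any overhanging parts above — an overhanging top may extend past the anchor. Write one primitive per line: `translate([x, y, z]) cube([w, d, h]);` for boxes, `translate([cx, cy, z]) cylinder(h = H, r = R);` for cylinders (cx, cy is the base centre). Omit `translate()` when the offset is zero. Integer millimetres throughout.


translate([653, 456, 0]) cylinder(h = 1525, r = 271);


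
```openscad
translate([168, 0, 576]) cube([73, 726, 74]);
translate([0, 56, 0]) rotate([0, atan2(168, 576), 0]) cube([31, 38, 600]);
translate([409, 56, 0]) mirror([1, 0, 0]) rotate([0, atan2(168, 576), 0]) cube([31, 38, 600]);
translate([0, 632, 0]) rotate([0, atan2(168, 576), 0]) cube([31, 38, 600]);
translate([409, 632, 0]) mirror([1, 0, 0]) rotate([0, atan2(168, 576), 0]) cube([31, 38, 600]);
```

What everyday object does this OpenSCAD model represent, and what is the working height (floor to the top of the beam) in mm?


A sawhorse. The overall height is 650 mm.

A beam across two mirrored pairs of raked legs — a sawhorse. The beam's underside is at z = 576 (matching the legs' vertical rise in atan2(168, 576)) and the beam is 74 mm tall, so its top is at 576 + 74 = 650 mm. The raked legs top out at the beam's underside, so that is the highest point.


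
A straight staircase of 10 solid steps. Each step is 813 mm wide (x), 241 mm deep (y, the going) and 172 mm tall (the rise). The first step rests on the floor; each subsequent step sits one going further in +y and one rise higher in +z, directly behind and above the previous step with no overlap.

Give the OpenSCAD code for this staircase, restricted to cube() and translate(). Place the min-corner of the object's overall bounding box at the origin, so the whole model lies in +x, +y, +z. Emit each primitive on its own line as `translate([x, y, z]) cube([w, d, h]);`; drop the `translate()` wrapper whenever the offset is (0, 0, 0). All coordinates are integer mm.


cube([813, 241, 172]);
translate([0, 241, 172]) cube([813, 241, 172]);
translate([0, 482, 344]) cube([813, 241, 172]);
translate([0, 723, 516]) cube([813, 241, 172]);
translate([0, 964, 688]) cube([813, 241, 172]);
translate([0, 1205, 860]) cube([813, 241, 172]);
translate([0, 1446, 1032]) cube([813, 241, 172]);
translate([0, 1687, 1204]) cube([813, 241, 172]);
translate([0, 1928, 1376]) cube([813, 241, 172]);
translate([0, 2169, 1548]) cube([813, 241, 172]);


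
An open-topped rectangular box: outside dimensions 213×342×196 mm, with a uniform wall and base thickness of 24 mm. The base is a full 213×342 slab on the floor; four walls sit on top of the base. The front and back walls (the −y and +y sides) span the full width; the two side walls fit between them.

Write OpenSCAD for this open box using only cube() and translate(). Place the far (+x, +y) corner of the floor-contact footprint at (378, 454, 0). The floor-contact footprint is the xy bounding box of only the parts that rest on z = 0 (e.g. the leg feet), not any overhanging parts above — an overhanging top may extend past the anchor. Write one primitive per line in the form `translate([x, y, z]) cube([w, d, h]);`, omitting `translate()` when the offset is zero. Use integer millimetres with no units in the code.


translate([165, 112, 0]) cube([213, 342, 24]);
translate([165, 112, 24]) cube([213, 24, 172]);
translate([165, 430, 24]) cube([213, 24, 172]);
translate([165, 136, 24]) cube([24, 294, 172]);
translate([354, 136, 24]) cube([24, 294, 172]);


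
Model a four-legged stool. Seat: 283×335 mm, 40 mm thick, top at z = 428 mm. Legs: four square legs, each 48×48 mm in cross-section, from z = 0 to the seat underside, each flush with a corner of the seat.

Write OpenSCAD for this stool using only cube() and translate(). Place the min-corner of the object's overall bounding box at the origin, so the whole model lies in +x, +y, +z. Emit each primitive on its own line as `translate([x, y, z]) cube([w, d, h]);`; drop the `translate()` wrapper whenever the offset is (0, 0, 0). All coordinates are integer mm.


translate([0, 0, 388]) cube([283, 335, 40]);
cube([48, 48, 388]);
translate([235, 0, 0]) cube([48, 48, 388]);
translate([0, 287, 0]) cube([48, 48, 388]);
translate([235, 287, 0]) cube([48, 48, 388]);


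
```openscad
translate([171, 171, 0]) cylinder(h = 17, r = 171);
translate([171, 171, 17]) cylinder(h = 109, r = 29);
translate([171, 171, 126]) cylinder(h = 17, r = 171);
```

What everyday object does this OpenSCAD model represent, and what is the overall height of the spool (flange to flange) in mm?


A spool. The overall height is 143 mm.

Three coaxial cylinders, large–small–large — a spool. Two 17 mm flanges and a 109 mm core give 17 + 109 + 17 = 143 mm.


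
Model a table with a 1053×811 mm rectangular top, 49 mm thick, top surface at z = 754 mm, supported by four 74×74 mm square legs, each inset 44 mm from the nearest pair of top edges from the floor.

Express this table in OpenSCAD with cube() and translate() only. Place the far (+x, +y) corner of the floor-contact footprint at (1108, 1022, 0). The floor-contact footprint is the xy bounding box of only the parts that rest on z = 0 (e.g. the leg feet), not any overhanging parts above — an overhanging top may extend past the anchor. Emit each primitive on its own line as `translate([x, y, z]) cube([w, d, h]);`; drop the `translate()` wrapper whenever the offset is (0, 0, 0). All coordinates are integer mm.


translate([99, 255, 705]) cube([1053, 811, 49]);
translate([143, 299, 0]) cube([74, 74, 705]);
translate([1034, 299, 0]) cube([74, 74, 705]);
translate([143, 948, 0]) cube([74, 74, 705]);
translate([1034, 948, 0]) cube([74, 74, 705]);


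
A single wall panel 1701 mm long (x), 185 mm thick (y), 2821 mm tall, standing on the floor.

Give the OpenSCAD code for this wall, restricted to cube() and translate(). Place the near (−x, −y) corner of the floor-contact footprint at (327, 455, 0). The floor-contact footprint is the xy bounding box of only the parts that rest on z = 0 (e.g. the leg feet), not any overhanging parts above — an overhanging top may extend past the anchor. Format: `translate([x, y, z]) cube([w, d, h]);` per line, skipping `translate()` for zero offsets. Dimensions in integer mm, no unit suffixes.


translate([327, 455, 0]) cube([1701, 185, 2821]);


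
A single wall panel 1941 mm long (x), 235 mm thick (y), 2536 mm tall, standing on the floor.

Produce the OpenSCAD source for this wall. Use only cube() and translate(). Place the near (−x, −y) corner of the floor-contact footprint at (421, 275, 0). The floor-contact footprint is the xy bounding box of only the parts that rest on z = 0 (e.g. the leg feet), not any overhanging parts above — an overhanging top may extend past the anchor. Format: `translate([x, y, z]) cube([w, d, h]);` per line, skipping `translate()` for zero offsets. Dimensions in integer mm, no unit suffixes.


translate([421, 275, 0]) cube([1941, 235, 2536]);


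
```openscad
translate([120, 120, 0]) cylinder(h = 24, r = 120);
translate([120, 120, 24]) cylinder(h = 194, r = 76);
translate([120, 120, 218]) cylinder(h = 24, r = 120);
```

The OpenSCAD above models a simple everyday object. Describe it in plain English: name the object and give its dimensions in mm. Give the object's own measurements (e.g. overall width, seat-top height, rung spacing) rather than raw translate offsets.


A spool: two coaxial disc flanges of radius 120 mm and thickness 24 mm, joined by a core cylinder of radius 76 mm and height 194 mm. The lower flange rests on z = 0 and the three cylinders share a vertical axis.


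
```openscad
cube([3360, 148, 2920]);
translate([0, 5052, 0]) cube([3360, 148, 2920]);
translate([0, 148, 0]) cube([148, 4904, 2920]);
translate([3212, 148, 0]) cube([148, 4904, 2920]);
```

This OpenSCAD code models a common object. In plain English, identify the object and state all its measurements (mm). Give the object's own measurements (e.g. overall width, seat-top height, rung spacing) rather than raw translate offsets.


The wall frame of a small rectangular building: four walls, each 2920 mm tall and 148 mm thick, enclosing a footprint 3360 mm (x) by 5200 mm (y) outside-to-outside, with no floor or roof. The front and back walls (the −y and +y sides) span the full width; the two side walls fit between them.


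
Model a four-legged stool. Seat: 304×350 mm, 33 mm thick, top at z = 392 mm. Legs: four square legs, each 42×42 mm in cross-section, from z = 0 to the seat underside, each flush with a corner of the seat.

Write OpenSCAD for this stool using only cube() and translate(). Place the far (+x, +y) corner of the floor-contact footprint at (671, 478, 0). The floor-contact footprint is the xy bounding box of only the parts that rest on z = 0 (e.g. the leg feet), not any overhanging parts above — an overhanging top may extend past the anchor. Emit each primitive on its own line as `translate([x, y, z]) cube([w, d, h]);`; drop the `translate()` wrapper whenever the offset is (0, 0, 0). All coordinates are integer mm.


// leg_h = 392 - 33 = 359
translate([367, 128, 359]) cube([304, 350, 33]);
translate([367, 128, 0]) cube([42, 42, 359]);
translate([629, 128, 0]) cube([42, 42, 359]);
translate([367, 436, 0]) cube([42, 42, 359]);
translate([629, 436, 0]) cube([42, 42, 359]);


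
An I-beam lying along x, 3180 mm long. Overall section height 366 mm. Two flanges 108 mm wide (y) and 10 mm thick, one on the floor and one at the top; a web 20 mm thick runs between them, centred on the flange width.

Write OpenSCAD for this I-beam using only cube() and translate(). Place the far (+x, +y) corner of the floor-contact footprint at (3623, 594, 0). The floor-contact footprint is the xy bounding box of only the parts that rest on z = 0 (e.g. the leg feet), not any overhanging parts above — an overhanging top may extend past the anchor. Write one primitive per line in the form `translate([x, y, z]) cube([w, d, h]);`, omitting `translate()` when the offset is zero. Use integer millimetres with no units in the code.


translate([443, 486, 0]) cube([3180, 108, 10]);
translate([443, 530, 10]) cube([3180, 20, 346]);
translate([443, 486, 356]) cube([3180, 108, 10]);


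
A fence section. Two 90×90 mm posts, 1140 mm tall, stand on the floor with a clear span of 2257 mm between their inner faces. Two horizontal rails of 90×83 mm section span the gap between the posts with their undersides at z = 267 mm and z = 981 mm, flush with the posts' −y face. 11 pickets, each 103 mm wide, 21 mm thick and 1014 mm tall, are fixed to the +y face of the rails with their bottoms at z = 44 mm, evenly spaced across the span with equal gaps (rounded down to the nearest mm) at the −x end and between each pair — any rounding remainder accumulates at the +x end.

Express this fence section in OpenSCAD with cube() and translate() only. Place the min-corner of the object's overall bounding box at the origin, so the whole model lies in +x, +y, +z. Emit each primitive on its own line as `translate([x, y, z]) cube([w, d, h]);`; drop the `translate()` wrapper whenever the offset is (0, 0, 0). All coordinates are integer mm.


cube([90, 90, 1140]);
translate([2347, 0, 0]) cube([90, 90, 1140]);
translate([90, 0, 267]) cube([2257, 90, 83]);
translate([90, 0, 981]) cube([2257, 90, 83]);
translate([183, 90, 44]) cube([103, 21, 1014]);
translate([379, 90, 44]) cube([103, 21, 1014]);
translate([575, 90, 44]) cube([103, 21, 1014]);
translate([771, 90, 44]) cube([103, 21, 1014]);
translate([967, 90, 44]) cube([103, 21, 1014]);
translate([1163, 90, 44]) cube([103, 21, 1014]);
translate([1359, 90, 44]) cube([103, 21, 1014]);
translate([1555, 90, 44]) cube([103, 21, 1014]);
translate([1751, 90, 44]) cube([103, 21, 1014]);
translate([1947, 90, 44]) cube([103, 21, 1014]);
translate([2143, 90, 44]) cube([103, 21, 1014]);


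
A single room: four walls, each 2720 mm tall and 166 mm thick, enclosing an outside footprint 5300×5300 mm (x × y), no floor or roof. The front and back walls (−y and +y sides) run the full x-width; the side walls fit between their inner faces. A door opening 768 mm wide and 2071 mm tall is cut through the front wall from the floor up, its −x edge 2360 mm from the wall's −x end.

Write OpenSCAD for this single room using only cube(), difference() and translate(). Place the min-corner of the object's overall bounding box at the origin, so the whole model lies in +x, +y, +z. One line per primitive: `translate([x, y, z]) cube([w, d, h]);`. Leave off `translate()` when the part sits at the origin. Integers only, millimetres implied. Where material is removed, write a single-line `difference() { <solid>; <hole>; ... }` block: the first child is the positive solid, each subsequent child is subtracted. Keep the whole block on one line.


difference() { cube([5300, 166, 2720]); translate([2360, 0, 0]) cube([768, 166, 2071]); }
translate([0, 5134, 0]) cube([5300, 166, 2720]);
translate([0, 166, 0]) cube([166, 4968, 2720]);
translate([5134, 166, 0]) cube([166, 4968, 2720]);


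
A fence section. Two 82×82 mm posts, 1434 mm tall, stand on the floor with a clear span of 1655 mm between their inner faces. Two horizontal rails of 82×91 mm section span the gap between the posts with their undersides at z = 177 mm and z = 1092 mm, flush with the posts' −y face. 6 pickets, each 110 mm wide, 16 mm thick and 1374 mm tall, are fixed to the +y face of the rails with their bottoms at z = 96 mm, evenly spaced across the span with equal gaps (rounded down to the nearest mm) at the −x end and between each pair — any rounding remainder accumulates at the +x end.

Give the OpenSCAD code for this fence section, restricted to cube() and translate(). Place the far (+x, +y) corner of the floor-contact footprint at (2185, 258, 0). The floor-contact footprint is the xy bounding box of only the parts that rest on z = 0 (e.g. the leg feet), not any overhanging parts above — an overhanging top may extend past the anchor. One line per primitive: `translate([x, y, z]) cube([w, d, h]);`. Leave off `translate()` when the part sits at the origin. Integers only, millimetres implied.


translate([366, 176, 0]) cube([82, 82, 1434]);
translate([2103, 176, 0]) cube([82, 82, 1434]);
translate([448, 176, 177]) cube([1655, 82, 91]);
translate([448, 176, 1092]) cube([1655, 82, 91]);
translate([590, 258, 96]) cube([110, 16, 1374]);
translate([842, 258, 96]) cube([110, 16, 1374]);
translate([1094, 258, 96]) cube([110, 16, 1374]);
translate([1346, 258, 96]) cube([110, 16, 1374]);
translate([1598, 258, 96]) cube([110, 16, 1374]);
translate([1850, 258, 96]) cube([110, 16, 1374]);


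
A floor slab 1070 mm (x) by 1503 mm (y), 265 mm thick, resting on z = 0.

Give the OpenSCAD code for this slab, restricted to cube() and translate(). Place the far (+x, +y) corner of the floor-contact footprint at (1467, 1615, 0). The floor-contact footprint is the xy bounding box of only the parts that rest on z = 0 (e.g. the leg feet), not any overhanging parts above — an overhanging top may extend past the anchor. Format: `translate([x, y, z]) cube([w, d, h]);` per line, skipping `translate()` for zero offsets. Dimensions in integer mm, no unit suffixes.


translate([397, 112, 0]) cube([1070, 1503, 265]);


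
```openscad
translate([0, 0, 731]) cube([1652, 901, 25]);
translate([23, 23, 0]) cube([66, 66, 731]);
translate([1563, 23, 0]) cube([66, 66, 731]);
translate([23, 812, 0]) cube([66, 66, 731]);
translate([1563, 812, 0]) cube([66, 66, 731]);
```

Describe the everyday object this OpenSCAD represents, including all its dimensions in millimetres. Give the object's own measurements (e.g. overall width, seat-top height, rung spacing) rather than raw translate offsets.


A table: top 1652 mm (x) × 901 mm (y), 25 mm thick, upper face at z = 756 mm, on four 66×66 mm square legs, each inset 23 mm from the nearest pair of top edges from z = 0 to the bottom of the top.


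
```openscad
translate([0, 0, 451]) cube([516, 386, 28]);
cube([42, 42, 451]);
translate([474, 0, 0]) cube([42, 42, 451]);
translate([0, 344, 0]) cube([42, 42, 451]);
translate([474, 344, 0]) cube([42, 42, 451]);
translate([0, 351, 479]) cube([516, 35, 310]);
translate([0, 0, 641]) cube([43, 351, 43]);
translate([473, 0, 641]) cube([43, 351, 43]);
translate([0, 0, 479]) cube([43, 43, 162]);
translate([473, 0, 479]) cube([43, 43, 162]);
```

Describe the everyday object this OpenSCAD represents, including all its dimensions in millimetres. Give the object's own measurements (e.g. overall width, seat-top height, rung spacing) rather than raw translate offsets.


A chair. The seat is a 516×386×28 mm slab with its top at z = 479 mm, on four 42×42 mm corner legs (flush with the seat edges, standing on z = 0). A flat backrest 35 mm thick, 310 mm tall, spans the full seat width and rises from the seat top along its +y edge, rear face flush with the rear of the seat. Two armrests of 43×43 mm section run along each side from the seat's front edge to the front of the backrest, top faces 205 mm above the seat top and outer faces flush with the seat's x-edges; a 43×43 mm post under the front of each armrest stands on the seat at the front corner.


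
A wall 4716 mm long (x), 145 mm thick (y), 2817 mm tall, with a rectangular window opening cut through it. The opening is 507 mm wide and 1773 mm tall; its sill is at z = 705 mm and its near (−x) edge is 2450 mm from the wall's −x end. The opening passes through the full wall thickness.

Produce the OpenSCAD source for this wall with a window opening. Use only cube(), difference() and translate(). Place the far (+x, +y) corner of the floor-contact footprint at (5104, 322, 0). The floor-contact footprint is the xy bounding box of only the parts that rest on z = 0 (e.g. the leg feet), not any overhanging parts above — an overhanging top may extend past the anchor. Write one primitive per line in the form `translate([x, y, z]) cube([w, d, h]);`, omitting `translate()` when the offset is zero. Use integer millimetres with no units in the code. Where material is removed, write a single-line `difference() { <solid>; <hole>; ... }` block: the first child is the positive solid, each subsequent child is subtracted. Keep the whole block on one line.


difference() { translate([388, 177, 0]) cube([4716, 145, 2817]); translate([2838, 177, 705]) cube([507, 145, 1773]); }


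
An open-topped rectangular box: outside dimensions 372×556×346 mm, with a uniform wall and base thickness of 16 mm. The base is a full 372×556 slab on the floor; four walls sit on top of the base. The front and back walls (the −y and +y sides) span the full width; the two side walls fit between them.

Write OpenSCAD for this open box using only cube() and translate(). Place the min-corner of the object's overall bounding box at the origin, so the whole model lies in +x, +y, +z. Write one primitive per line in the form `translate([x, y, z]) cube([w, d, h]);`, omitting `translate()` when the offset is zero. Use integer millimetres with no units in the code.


cube([372, 556, 16]);
translate([0, 0, 16]) cube([372, 16, 330]);
translate([0, 540, 16]) cube([372, 16, 330]);
translate([0, 16, 16]) cube([16, 524, 330]);
translate([356, 16, 16]) cube([16, 524, 330]);


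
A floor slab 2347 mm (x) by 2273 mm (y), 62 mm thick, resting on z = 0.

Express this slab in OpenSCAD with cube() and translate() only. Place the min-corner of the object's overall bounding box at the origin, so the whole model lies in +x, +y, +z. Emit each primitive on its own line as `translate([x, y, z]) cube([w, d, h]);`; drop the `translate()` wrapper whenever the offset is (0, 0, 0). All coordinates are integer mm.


cube([2347, 2273, 62]);


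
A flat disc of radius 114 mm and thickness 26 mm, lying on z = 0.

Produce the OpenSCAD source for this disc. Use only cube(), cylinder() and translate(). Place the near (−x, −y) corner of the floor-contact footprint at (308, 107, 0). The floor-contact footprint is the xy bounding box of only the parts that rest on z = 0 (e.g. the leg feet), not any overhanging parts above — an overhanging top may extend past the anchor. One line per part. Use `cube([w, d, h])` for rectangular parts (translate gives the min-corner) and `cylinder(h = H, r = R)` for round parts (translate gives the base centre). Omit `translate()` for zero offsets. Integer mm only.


translate([422, 221, 0]) cylinder(h = 26, r = 114);


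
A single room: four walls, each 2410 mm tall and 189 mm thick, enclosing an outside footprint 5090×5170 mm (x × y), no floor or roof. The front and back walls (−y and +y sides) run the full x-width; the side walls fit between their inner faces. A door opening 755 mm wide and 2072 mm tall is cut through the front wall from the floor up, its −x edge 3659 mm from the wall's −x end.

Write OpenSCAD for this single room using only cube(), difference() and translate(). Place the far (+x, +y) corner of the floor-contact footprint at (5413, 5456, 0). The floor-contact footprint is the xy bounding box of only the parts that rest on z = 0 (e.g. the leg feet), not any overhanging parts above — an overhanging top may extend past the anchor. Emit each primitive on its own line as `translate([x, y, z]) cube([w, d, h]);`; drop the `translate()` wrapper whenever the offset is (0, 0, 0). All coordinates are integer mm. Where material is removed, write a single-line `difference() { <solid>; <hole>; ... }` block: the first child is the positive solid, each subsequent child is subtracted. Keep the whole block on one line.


difference() { translate([323, 286, 0]) cube([5090, 189, 2410]); translate([3982, 286, 0]) cube([755, 189, 2072]); }
translate([323, 5267, 0]) cube([5090, 189, 2410]);
translate([323, 475, 0]) cube([189, 4792, 2410]);
translate([5224, 475, 0]) cube([189, 4792, 2410]);


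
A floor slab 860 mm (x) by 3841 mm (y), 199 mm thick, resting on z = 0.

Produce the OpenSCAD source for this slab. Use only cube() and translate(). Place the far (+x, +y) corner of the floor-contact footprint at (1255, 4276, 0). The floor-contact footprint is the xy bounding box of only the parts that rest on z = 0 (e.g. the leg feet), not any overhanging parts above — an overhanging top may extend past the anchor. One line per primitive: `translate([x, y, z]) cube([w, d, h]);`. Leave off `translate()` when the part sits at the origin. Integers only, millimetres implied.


translate([395, 435, 0]) cube([860, 3841, 199]);
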